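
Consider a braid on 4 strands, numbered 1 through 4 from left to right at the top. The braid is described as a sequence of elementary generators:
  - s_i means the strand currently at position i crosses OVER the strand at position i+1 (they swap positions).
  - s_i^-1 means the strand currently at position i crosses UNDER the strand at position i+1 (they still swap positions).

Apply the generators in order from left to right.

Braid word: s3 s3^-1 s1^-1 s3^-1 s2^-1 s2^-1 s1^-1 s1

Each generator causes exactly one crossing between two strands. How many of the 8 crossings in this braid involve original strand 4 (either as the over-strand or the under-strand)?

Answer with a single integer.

Gen 1: crossing 3x4. Involves strand 4? yes. Count so far: 1
Gen 2: crossing 4x3. Involves strand 4? yes. Count so far: 2
Gen 3: crossing 1x2. Involves strand 4? no. Count so far: 2
Gen 4: crossing 3x4. Involves strand 4? yes. Count so far: 3
Gen 5: crossing 1x4. Involves strand 4? yes. Count so far: 4
Gen 6: crossing 4x1. Involves strand 4? yes. Count so far: 5
Gen 7: crossing 2x1. Involves strand 4? no. Count so far: 5
Gen 8: crossing 1x2. Involves strand 4? no. Count so far: 5

Answer: 5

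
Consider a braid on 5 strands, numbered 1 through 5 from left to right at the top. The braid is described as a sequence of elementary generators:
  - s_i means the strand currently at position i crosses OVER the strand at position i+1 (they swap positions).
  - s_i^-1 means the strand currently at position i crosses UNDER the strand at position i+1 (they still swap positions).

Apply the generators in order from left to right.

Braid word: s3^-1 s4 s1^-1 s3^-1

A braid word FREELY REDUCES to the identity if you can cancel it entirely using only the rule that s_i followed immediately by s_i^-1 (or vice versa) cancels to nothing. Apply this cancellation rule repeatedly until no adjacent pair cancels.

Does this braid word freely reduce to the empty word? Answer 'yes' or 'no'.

Answer: no

Derivation:
Gen 1 (s3^-1): push. Stack: [s3^-1]
Gen 2 (s4): push. Stack: [s3^-1 s4]
Gen 3 (s1^-1): push. Stack: [s3^-1 s4 s1^-1]
Gen 4 (s3^-1): push. Stack: [s3^-1 s4 s1^-1 s3^-1]
Reduced word: s3^-1 s4 s1^-1 s3^-1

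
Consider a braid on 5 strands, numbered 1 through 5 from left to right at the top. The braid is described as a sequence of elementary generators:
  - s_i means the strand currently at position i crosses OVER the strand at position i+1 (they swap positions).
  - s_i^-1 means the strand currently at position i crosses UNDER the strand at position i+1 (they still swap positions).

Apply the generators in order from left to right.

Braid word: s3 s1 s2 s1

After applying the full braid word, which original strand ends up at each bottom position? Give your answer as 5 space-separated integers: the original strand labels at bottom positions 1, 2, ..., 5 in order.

Gen 1 (s3): strand 3 crosses over strand 4. Perm now: [1 2 4 3 5]
Gen 2 (s1): strand 1 crosses over strand 2. Perm now: [2 1 4 3 5]
Gen 3 (s2): strand 1 crosses over strand 4. Perm now: [2 4 1 3 5]
Gen 4 (s1): strand 2 crosses over strand 4. Perm now: [4 2 1 3 5]

Answer: 4 2 1 3 5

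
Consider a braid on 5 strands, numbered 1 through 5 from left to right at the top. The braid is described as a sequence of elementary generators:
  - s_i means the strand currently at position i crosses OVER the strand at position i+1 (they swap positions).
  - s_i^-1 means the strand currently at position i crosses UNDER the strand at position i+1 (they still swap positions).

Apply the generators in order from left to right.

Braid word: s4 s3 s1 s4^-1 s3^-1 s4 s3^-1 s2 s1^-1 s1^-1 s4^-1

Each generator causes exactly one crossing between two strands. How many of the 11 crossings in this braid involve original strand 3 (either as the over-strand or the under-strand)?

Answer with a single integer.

Answer: 7

Derivation:
Gen 1: crossing 4x5. Involves strand 3? no. Count so far: 0
Gen 2: crossing 3x5. Involves strand 3? yes. Count so far: 1
Gen 3: crossing 1x2. Involves strand 3? no. Count so far: 1
Gen 4: crossing 3x4. Involves strand 3? yes. Count so far: 2
Gen 5: crossing 5x4. Involves strand 3? no. Count so far: 2
Gen 6: crossing 5x3. Involves strand 3? yes. Count so far: 3
Gen 7: crossing 4x3. Involves strand 3? yes. Count so far: 4
Gen 8: crossing 1x3. Involves strand 3? yes. Count so far: 5
Gen 9: crossing 2x3. Involves strand 3? yes. Count so far: 6
Gen 10: crossing 3x2. Involves strand 3? yes. Count so far: 7
Gen 11: crossing 4x5. Involves strand 3? no. Count so far: 7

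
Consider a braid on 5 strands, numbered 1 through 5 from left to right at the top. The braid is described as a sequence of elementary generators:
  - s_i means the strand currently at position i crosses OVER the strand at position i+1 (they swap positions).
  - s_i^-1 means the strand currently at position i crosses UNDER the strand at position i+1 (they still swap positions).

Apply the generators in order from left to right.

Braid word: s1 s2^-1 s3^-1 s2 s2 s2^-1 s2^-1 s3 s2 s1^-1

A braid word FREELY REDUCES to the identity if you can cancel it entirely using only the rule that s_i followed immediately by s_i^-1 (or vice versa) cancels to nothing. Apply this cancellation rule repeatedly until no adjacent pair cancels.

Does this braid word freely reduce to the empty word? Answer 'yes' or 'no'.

Answer: yes

Derivation:
Gen 1 (s1): push. Stack: [s1]
Gen 2 (s2^-1): push. Stack: [s1 s2^-1]
Gen 3 (s3^-1): push. Stack: [s1 s2^-1 s3^-1]
Gen 4 (s2): push. Stack: [s1 s2^-1 s3^-1 s2]
Gen 5 (s2): push. Stack: [s1 s2^-1 s3^-1 s2 s2]
Gen 6 (s2^-1): cancels prior s2. Stack: [s1 s2^-1 s3^-1 s2]
Gen 7 (s2^-1): cancels prior s2. Stack: [s1 s2^-1 s3^-1]
Gen 8 (s3): cancels prior s3^-1. Stack: [s1 s2^-1]
Gen 9 (s2): cancels prior s2^-1. Stack: [s1]
Gen 10 (s1^-1): cancels prior s1. Stack: []
Reduced word: (empty)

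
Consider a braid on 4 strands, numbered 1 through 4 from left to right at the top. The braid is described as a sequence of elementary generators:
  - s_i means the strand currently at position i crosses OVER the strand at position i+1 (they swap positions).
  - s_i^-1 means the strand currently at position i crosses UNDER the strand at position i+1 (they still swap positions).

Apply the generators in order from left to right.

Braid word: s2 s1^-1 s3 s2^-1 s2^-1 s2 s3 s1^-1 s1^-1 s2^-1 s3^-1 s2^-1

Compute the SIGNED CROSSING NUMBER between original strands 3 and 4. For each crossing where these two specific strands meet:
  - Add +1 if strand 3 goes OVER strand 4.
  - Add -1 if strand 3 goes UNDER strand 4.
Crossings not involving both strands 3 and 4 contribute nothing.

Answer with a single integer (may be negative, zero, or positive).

Gen 1: crossing 2x3. Both 3&4? no. Sum: 0
Gen 2: crossing 1x3. Both 3&4? no. Sum: 0
Gen 3: crossing 2x4. Both 3&4? no. Sum: 0
Gen 4: crossing 1x4. Both 3&4? no. Sum: 0
Gen 5: crossing 4x1. Both 3&4? no. Sum: 0
Gen 6: crossing 1x4. Both 3&4? no. Sum: 0
Gen 7: crossing 1x2. Both 3&4? no. Sum: 0
Gen 8: 3 under 4. Both 3&4? yes. Contrib: -1. Sum: -1
Gen 9: 4 under 3. Both 3&4? yes. Contrib: +1. Sum: 0
Gen 10: crossing 4x2. Both 3&4? no. Sum: 0
Gen 11: crossing 4x1. Both 3&4? no. Sum: 0
Gen 12: crossing 2x1. Both 3&4? no. Sum: 0

Answer: 0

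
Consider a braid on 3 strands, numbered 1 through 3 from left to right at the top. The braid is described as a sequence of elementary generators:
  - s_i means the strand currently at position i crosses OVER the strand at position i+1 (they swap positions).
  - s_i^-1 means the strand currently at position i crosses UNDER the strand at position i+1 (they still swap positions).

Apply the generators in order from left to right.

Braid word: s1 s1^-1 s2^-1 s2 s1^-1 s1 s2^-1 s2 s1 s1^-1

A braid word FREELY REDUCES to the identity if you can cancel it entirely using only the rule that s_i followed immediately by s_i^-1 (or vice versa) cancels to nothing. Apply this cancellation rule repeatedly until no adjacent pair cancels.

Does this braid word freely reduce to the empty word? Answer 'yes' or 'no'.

Gen 1 (s1): push. Stack: [s1]
Gen 2 (s1^-1): cancels prior s1. Stack: []
Gen 3 (s2^-1): push. Stack: [s2^-1]
Gen 4 (s2): cancels prior s2^-1. Stack: []
Gen 5 (s1^-1): push. Stack: [s1^-1]
Gen 6 (s1): cancels prior s1^-1. Stack: []
Gen 7 (s2^-1): push. Stack: [s2^-1]
Gen 8 (s2): cancels prior s2^-1. Stack: []
Gen 9 (s1): push. Stack: [s1]
Gen 10 (s1^-1): cancels prior s1. Stack: []
Reduced word: (empty)

Answer: yes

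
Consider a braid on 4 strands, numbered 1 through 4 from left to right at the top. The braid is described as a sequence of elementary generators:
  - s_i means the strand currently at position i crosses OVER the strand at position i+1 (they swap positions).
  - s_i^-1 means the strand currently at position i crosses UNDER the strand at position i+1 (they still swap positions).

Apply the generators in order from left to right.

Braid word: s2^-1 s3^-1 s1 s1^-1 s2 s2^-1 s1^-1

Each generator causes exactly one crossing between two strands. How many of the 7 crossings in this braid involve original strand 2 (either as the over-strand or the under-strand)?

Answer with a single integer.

Gen 1: crossing 2x3. Involves strand 2? yes. Count so far: 1
Gen 2: crossing 2x4. Involves strand 2? yes. Count so far: 2
Gen 3: crossing 1x3. Involves strand 2? no. Count so far: 2
Gen 4: crossing 3x1. Involves strand 2? no. Count so far: 2
Gen 5: crossing 3x4. Involves strand 2? no. Count so far: 2
Gen 6: crossing 4x3. Involves strand 2? no. Count so far: 2
Gen 7: crossing 1x3. Involves strand 2? no. Count so far: 2

Answer: 2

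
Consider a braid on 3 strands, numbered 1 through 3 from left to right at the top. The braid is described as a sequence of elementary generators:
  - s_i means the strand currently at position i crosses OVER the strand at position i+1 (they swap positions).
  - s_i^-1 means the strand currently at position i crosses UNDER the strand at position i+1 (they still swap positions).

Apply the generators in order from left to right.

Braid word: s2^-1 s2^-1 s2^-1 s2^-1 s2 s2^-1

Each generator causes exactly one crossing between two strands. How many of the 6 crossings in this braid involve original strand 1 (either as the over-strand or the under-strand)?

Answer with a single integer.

Answer: 0

Derivation:
Gen 1: crossing 2x3. Involves strand 1? no. Count so far: 0
Gen 2: crossing 3x2. Involves strand 1? no. Count so far: 0
Gen 3: crossing 2x3. Involves strand 1? no. Count so far: 0
Gen 4: crossing 3x2. Involves strand 1? no. Count so far: 0
Gen 5: crossing 2x3. Involves strand 1? no. Count so far: 0
Gen 6: crossing 3x2. Involves strand 1? no. Count so far: 0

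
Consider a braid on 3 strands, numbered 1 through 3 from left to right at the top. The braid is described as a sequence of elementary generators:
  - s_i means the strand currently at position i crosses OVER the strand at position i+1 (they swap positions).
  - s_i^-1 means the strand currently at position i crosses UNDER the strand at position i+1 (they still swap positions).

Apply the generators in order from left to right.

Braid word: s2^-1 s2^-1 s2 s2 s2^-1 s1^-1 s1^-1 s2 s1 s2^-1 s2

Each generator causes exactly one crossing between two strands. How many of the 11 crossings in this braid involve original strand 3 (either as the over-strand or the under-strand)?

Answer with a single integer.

Gen 1: crossing 2x3. Involves strand 3? yes. Count so far: 1
Gen 2: crossing 3x2. Involves strand 3? yes. Count so far: 2
Gen 3: crossing 2x3. Involves strand 3? yes. Count so far: 3
Gen 4: crossing 3x2. Involves strand 3? yes. Count so far: 4
Gen 5: crossing 2x3. Involves strand 3? yes. Count so far: 5
Gen 6: crossing 1x3. Involves strand 3? yes. Count so far: 6
Gen 7: crossing 3x1. Involves strand 3? yes. Count so far: 7
Gen 8: crossing 3x2. Involves strand 3? yes. Count so far: 8
Gen 9: crossing 1x2. Involves strand 3? no. Count so far: 8
Gen 10: crossing 1x3. Involves strand 3? yes. Count so far: 9
Gen 11: crossing 3x1. Involves strand 3? yes. Count so far: 10

Answer: 10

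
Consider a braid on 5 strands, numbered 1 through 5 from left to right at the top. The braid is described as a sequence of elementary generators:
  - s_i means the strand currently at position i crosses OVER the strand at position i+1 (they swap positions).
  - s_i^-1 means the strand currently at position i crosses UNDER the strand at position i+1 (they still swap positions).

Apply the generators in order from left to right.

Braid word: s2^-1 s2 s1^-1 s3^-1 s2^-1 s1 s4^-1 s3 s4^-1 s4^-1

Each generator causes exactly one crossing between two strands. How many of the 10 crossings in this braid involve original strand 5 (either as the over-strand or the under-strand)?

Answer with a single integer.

Answer: 2

Derivation:
Gen 1: crossing 2x3. Involves strand 5? no. Count so far: 0
Gen 2: crossing 3x2. Involves strand 5? no. Count so far: 0
Gen 3: crossing 1x2. Involves strand 5? no. Count so far: 0
Gen 4: crossing 3x4. Involves strand 5? no. Count so far: 0
Gen 5: crossing 1x4. Involves strand 5? no. Count so far: 0
Gen 6: crossing 2x4. Involves strand 5? no. Count so far: 0
Gen 7: crossing 3x5. Involves strand 5? yes. Count so far: 1
Gen 8: crossing 1x5. Involves strand 5? yes. Count so far: 2
Gen 9: crossing 1x3. Involves strand 5? no. Count so far: 2
Gen 10: crossing 3x1. Involves strand 5? no. Count so far: 2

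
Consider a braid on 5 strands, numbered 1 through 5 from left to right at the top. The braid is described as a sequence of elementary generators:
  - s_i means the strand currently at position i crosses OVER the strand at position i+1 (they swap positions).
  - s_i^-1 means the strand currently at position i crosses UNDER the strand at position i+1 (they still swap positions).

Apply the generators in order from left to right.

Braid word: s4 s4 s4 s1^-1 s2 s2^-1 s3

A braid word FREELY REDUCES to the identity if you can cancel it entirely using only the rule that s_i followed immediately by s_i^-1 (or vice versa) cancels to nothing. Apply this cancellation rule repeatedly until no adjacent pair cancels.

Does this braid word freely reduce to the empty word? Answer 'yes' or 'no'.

Answer: no

Derivation:
Gen 1 (s4): push. Stack: [s4]
Gen 2 (s4): push. Stack: [s4 s4]
Gen 3 (s4): push. Stack: [s4 s4 s4]
Gen 4 (s1^-1): push. Stack: [s4 s4 s4 s1^-1]
Gen 5 (s2): push. Stack: [s4 s4 s4 s1^-1 s2]
Gen 6 (s2^-1): cancels prior s2. Stack: [s4 s4 s4 s1^-1]
Gen 7 (s3): push. Stack: [s4 s4 s4 s1^-1 s3]
Reduced word: s4 s4 s4 s1^-1 s3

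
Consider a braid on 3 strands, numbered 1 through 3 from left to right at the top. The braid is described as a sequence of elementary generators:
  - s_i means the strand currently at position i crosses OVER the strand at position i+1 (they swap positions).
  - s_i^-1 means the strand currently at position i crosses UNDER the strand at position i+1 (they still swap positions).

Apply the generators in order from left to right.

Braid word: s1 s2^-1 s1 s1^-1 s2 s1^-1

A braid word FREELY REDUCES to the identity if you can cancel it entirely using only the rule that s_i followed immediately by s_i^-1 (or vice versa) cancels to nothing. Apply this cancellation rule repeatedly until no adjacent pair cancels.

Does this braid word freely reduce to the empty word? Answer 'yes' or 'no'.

Gen 1 (s1): push. Stack: [s1]
Gen 2 (s2^-1): push. Stack: [s1 s2^-1]
Gen 3 (s1): push. Stack: [s1 s2^-1 s1]
Gen 4 (s1^-1): cancels prior s1. Stack: [s1 s2^-1]
Gen 5 (s2): cancels prior s2^-1. Stack: [s1]
Gen 6 (s1^-1): cancels prior s1. Stack: []
Reduced word: (empty)

Answer: yes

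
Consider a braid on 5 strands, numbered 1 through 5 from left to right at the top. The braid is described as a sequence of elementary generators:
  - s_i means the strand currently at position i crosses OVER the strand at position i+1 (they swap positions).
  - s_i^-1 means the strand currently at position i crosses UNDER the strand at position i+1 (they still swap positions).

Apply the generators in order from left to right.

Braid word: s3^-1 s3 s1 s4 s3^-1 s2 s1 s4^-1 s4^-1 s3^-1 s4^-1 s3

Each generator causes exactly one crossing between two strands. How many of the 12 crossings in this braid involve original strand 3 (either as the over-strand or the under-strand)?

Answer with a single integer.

Gen 1: crossing 3x4. Involves strand 3? yes. Count so far: 1
Gen 2: crossing 4x3. Involves strand 3? yes. Count so far: 2
Gen 3: crossing 1x2. Involves strand 3? no. Count so far: 2
Gen 4: crossing 4x5. Involves strand 3? no. Count so far: 2
Gen 5: crossing 3x5. Involves strand 3? yes. Count so far: 3
Gen 6: crossing 1x5. Involves strand 3? no. Count so far: 3
Gen 7: crossing 2x5. Involves strand 3? no. Count so far: 3
Gen 8: crossing 3x4. Involves strand 3? yes. Count so far: 4
Gen 9: crossing 4x3. Involves strand 3? yes. Count so far: 5
Gen 10: crossing 1x3. Involves strand 3? yes. Count so far: 6
Gen 11: crossing 1x4. Involves strand 3? no. Count so far: 6
Gen 12: crossing 3x4. Involves strand 3? yes. Count so far: 7

Answer: 7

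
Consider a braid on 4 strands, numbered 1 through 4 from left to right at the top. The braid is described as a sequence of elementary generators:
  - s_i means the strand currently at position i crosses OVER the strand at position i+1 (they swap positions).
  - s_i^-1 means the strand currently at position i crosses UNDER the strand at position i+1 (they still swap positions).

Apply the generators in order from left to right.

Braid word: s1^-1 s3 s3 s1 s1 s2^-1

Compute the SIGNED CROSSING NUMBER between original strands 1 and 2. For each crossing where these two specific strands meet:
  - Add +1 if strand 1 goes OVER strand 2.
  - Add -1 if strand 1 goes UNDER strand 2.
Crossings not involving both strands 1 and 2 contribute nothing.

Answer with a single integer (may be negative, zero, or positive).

Gen 1: 1 under 2. Both 1&2? yes. Contrib: -1. Sum: -1
Gen 2: crossing 3x4. Both 1&2? no. Sum: -1
Gen 3: crossing 4x3. Both 1&2? no. Sum: -1
Gen 4: 2 over 1. Both 1&2? yes. Contrib: -1. Sum: -2
Gen 5: 1 over 2. Both 1&2? yes. Contrib: +1. Sum: -1
Gen 6: crossing 1x3. Both 1&2? no. Sum: -1

Answer: -1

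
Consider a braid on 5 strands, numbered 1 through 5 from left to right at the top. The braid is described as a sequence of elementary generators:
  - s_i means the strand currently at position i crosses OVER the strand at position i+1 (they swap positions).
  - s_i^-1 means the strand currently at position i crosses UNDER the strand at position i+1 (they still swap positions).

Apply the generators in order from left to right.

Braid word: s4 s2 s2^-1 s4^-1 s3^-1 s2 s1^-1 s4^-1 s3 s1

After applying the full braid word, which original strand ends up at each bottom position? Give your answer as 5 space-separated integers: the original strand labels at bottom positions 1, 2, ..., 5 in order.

Gen 1 (s4): strand 4 crosses over strand 5. Perm now: [1 2 3 5 4]
Gen 2 (s2): strand 2 crosses over strand 3. Perm now: [1 3 2 5 4]
Gen 3 (s2^-1): strand 3 crosses under strand 2. Perm now: [1 2 3 5 4]
Gen 4 (s4^-1): strand 5 crosses under strand 4. Perm now: [1 2 3 4 5]
Gen 5 (s3^-1): strand 3 crosses under strand 4. Perm now: [1 2 4 3 5]
Gen 6 (s2): strand 2 crosses over strand 4. Perm now: [1 4 2 3 5]
Gen 7 (s1^-1): strand 1 crosses under strand 4. Perm now: [4 1 2 3 5]
Gen 8 (s4^-1): strand 3 crosses under strand 5. Perm now: [4 1 2 5 3]
Gen 9 (s3): strand 2 crosses over strand 5. Perm now: [4 1 5 2 3]
Gen 10 (s1): strand 4 crosses over strand 1. Perm now: [1 4 5 2 3]

Answer: 1 4 5 2 3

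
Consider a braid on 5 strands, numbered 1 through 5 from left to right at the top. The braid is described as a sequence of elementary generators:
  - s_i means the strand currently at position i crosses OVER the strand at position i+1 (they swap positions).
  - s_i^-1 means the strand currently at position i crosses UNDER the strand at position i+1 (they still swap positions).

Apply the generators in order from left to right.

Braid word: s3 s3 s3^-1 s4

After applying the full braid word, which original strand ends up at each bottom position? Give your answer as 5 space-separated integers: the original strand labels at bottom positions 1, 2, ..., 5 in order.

Gen 1 (s3): strand 3 crosses over strand 4. Perm now: [1 2 4 3 5]
Gen 2 (s3): strand 4 crosses over strand 3. Perm now: [1 2 3 4 5]
Gen 3 (s3^-1): strand 3 crosses under strand 4. Perm now: [1 2 4 3 5]
Gen 4 (s4): strand 3 crosses over strand 5. Perm now: [1 2 4 5 3]

Answer: 1 2 4 5 3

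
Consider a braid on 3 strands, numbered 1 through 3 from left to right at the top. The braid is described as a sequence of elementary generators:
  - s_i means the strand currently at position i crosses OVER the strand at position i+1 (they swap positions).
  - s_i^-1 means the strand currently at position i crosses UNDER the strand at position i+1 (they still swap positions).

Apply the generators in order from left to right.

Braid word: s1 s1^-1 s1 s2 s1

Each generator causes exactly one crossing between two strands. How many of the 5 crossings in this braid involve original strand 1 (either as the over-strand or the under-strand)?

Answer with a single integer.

Answer: 4

Derivation:
Gen 1: crossing 1x2. Involves strand 1? yes. Count so far: 1
Gen 2: crossing 2x1. Involves strand 1? yes. Count so far: 2
Gen 3: crossing 1x2. Involves strand 1? yes. Count so far: 3
Gen 4: crossing 1x3. Involves strand 1? yes. Count so far: 4
Gen 5: crossing 2x3. Involves strand 1? no. Count so far: 4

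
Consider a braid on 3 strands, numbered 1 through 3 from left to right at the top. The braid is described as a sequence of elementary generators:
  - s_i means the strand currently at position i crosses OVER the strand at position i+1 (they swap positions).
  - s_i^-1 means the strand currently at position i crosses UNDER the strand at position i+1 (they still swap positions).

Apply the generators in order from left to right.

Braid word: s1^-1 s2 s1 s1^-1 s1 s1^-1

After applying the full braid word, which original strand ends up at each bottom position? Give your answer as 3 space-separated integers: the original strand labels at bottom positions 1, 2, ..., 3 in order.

Gen 1 (s1^-1): strand 1 crosses under strand 2. Perm now: [2 1 3]
Gen 2 (s2): strand 1 crosses over strand 3. Perm now: [2 3 1]
Gen 3 (s1): strand 2 crosses over strand 3. Perm now: [3 2 1]
Gen 4 (s1^-1): strand 3 crosses under strand 2. Perm now: [2 3 1]
Gen 5 (s1): strand 2 crosses over strand 3. Perm now: [3 2 1]
Gen 6 (s1^-1): strand 3 crosses under strand 2. Perm now: [2 3 1]

Answer: 2 3 1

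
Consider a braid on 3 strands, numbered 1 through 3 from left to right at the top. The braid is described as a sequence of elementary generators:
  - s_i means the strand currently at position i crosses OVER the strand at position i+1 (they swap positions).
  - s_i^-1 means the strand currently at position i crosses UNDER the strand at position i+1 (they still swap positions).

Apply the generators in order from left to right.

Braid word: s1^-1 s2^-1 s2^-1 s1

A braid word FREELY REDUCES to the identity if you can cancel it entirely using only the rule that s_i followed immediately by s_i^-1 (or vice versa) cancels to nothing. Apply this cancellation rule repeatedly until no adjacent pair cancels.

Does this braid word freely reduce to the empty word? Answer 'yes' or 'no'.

Gen 1 (s1^-1): push. Stack: [s1^-1]
Gen 2 (s2^-1): push. Stack: [s1^-1 s2^-1]
Gen 3 (s2^-1): push. Stack: [s1^-1 s2^-1 s2^-1]
Gen 4 (s1): push. Stack: [s1^-1 s2^-1 s2^-1 s1]
Reduced word: s1^-1 s2^-1 s2^-1 s1

Answer: no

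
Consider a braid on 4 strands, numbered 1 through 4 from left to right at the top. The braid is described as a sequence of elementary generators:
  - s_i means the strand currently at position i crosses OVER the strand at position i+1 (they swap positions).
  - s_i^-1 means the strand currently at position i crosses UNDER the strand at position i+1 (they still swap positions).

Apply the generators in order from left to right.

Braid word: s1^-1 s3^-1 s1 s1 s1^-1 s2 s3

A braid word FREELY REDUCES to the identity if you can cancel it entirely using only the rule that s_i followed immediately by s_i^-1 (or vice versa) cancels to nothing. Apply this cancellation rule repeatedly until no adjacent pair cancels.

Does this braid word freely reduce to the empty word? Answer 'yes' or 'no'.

Answer: no

Derivation:
Gen 1 (s1^-1): push. Stack: [s1^-1]
Gen 2 (s3^-1): push. Stack: [s1^-1 s3^-1]
Gen 3 (s1): push. Stack: [s1^-1 s3^-1 s1]
Gen 4 (s1): push. Stack: [s1^-1 s3^-1 s1 s1]
Gen 5 (s1^-1): cancels prior s1. Stack: [s1^-1 s3^-1 s1]
Gen 6 (s2): push. Stack: [s1^-1 s3^-1 s1 s2]
Gen 7 (s3): push. Stack: [s1^-1 s3^-1 s1 s2 s3]
Reduced word: s1^-1 s3^-1 s1 s2 s3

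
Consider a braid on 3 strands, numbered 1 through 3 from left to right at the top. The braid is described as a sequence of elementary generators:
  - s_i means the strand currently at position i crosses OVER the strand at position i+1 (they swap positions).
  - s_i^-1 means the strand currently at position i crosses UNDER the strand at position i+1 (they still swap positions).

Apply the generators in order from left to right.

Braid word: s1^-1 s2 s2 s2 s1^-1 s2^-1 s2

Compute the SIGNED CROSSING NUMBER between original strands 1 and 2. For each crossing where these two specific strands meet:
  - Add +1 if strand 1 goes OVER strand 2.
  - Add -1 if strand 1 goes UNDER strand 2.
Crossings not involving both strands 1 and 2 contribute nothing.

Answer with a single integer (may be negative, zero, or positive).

Gen 1: 1 under 2. Both 1&2? yes. Contrib: -1. Sum: -1
Gen 2: crossing 1x3. Both 1&2? no. Sum: -1
Gen 3: crossing 3x1. Both 1&2? no. Sum: -1
Gen 4: crossing 1x3. Both 1&2? no. Sum: -1
Gen 5: crossing 2x3. Both 1&2? no. Sum: -1
Gen 6: 2 under 1. Both 1&2? yes. Contrib: +1. Sum: 0
Gen 7: 1 over 2. Both 1&2? yes. Contrib: +1. Sum: 1

Answer: 1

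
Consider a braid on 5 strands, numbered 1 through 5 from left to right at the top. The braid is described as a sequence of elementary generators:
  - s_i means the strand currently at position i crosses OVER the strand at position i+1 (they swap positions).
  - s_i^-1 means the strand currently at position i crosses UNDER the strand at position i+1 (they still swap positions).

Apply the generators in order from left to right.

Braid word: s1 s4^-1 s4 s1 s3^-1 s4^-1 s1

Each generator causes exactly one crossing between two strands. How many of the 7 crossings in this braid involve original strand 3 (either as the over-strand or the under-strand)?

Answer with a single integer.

Answer: 2

Derivation:
Gen 1: crossing 1x2. Involves strand 3? no. Count so far: 0
Gen 2: crossing 4x5. Involves strand 3? no. Count so far: 0
Gen 3: crossing 5x4. Involves strand 3? no. Count so far: 0
Gen 4: crossing 2x1. Involves strand 3? no. Count so far: 0
Gen 5: crossing 3x4. Involves strand 3? yes. Count so far: 1
Gen 6: crossing 3x5. Involves strand 3? yes. Count so far: 2
Gen 7: crossing 1x2. Involves strand 3? no. Count so far: 2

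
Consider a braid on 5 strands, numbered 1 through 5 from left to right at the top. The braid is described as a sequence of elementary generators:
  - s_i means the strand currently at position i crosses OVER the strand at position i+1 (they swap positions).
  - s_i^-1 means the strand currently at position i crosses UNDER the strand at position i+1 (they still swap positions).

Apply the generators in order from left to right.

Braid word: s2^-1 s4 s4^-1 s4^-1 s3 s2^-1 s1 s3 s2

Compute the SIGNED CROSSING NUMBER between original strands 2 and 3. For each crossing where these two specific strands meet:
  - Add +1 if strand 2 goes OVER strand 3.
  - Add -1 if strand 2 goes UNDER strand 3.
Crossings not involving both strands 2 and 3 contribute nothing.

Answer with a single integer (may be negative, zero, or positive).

Gen 1: 2 under 3. Both 2&3? yes. Contrib: -1. Sum: -1
Gen 2: crossing 4x5. Both 2&3? no. Sum: -1
Gen 3: crossing 5x4. Both 2&3? no. Sum: -1
Gen 4: crossing 4x5. Both 2&3? no. Sum: -1
Gen 5: crossing 2x5. Both 2&3? no. Sum: -1
Gen 6: crossing 3x5. Both 2&3? no. Sum: -1
Gen 7: crossing 1x5. Both 2&3? no. Sum: -1
Gen 8: 3 over 2. Both 2&3? yes. Contrib: -1. Sum: -2
Gen 9: crossing 1x2. Both 2&3? no. Sum: -2

Answer: -2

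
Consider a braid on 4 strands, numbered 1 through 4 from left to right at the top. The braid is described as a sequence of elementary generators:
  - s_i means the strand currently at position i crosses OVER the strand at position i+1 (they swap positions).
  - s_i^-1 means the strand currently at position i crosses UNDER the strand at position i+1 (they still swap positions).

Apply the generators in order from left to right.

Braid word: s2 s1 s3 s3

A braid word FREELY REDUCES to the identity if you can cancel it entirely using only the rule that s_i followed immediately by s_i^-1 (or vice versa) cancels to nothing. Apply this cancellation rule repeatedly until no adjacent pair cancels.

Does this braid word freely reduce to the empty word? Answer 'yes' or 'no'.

Gen 1 (s2): push. Stack: [s2]
Gen 2 (s1): push. Stack: [s2 s1]
Gen 3 (s3): push. Stack: [s2 s1 s3]
Gen 4 (s3): push. Stack: [s2 s1 s3 s3]
Reduced word: s2 s1 s3 s3

Answer: no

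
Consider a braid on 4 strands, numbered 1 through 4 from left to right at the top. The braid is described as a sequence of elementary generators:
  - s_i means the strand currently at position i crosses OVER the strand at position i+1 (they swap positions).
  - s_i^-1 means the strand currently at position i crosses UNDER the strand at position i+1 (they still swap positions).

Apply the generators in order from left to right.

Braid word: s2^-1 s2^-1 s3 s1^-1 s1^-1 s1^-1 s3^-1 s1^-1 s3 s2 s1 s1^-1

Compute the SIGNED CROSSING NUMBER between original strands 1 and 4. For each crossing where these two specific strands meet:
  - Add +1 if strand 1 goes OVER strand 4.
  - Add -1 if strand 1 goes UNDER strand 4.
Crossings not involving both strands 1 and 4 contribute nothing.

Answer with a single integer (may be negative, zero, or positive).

Gen 1: crossing 2x3. Both 1&4? no. Sum: 0
Gen 2: crossing 3x2. Both 1&4? no. Sum: 0
Gen 3: crossing 3x4. Both 1&4? no. Sum: 0
Gen 4: crossing 1x2. Both 1&4? no. Sum: 0
Gen 5: crossing 2x1. Both 1&4? no. Sum: 0
Gen 6: crossing 1x2. Both 1&4? no. Sum: 0
Gen 7: crossing 4x3. Both 1&4? no. Sum: 0
Gen 8: crossing 2x1. Both 1&4? no. Sum: 0
Gen 9: crossing 3x4. Both 1&4? no. Sum: 0
Gen 10: crossing 2x4. Both 1&4? no. Sum: 0
Gen 11: 1 over 4. Both 1&4? yes. Contrib: +1. Sum: 1
Gen 12: 4 under 1. Both 1&4? yes. Contrib: +1. Sum: 2

Answer: 2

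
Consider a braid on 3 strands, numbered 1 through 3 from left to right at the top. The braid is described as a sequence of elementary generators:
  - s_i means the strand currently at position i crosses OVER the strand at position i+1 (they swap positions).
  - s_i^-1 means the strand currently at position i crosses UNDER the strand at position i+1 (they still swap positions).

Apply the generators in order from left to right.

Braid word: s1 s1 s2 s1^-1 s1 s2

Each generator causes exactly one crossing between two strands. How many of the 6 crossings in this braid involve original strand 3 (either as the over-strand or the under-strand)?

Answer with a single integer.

Answer: 4

Derivation:
Gen 1: crossing 1x2. Involves strand 3? no. Count so far: 0
Gen 2: crossing 2x1. Involves strand 3? no. Count so far: 0
Gen 3: crossing 2x3. Involves strand 3? yes. Count so far: 1
Gen 4: crossing 1x3. Involves strand 3? yes. Count so far: 2
Gen 5: crossing 3x1. Involves strand 3? yes. Count so far: 3
Gen 6: crossing 3x2. Involves strand 3? yes. Count so far: 4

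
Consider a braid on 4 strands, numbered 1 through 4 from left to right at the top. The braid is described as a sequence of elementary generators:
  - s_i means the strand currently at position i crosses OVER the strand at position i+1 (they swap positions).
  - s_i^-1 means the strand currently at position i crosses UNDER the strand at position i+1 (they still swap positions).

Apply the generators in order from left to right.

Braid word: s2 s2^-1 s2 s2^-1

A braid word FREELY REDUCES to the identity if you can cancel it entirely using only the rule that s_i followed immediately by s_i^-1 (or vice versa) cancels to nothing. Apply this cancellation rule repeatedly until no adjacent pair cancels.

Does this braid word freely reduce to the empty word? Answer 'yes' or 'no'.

Answer: yes

Derivation:
Gen 1 (s2): push. Stack: [s2]
Gen 2 (s2^-1): cancels prior s2. Stack: []
Gen 3 (s2): push. Stack: [s2]
Gen 4 (s2^-1): cancels prior s2. Stack: []
Reduced word: (empty)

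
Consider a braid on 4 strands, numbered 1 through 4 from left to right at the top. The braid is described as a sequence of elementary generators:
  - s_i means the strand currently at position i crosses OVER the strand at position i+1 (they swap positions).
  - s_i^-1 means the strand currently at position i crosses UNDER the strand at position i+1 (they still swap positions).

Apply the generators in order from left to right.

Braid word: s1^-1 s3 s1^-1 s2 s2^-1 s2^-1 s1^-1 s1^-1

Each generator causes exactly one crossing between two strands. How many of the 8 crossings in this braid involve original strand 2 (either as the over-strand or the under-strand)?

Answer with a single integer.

Gen 1: crossing 1x2. Involves strand 2? yes. Count so far: 1
Gen 2: crossing 3x4. Involves strand 2? no. Count so far: 1
Gen 3: crossing 2x1. Involves strand 2? yes. Count so far: 2
Gen 4: crossing 2x4. Involves strand 2? yes. Count so far: 3
Gen 5: crossing 4x2. Involves strand 2? yes. Count so far: 4
Gen 6: crossing 2x4. Involves strand 2? yes. Count so far: 5
Gen 7: crossing 1x4. Involves strand 2? no. Count so far: 5
Gen 8: crossing 4x1. Involves strand 2? no. Count so far: 5

Answer: 5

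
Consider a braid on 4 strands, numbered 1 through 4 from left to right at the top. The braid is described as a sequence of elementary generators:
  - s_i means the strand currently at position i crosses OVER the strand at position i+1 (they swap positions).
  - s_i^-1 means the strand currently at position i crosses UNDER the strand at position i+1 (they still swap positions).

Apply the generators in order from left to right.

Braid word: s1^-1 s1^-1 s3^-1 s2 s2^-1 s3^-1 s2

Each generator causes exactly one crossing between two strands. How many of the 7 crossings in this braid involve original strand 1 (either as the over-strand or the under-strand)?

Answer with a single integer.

Answer: 2

Derivation:
Gen 1: crossing 1x2. Involves strand 1? yes. Count so far: 1
Gen 2: crossing 2x1. Involves strand 1? yes. Count so far: 2
Gen 3: crossing 3x4. Involves strand 1? no. Count so far: 2
Gen 4: crossing 2x4. Involves strand 1? no. Count so far: 2
Gen 5: crossing 4x2. Involves strand 1? no. Count so far: 2
Gen 6: crossing 4x3. Involves strand 1? no. Count so far: 2
Gen 7: crossing 2x3. Involves strand 1? no. Count so far: 2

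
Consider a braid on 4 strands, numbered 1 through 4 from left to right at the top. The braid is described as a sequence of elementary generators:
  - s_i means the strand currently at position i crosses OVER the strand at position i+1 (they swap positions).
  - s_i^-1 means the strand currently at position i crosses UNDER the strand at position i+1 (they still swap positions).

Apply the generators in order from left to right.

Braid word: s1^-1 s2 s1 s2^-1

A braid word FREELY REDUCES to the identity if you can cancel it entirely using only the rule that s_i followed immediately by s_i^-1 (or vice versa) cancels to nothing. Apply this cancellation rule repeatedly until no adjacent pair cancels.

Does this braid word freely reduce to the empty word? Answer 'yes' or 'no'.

Answer: no

Derivation:
Gen 1 (s1^-1): push. Stack: [s1^-1]
Gen 2 (s2): push. Stack: [s1^-1 s2]
Gen 3 (s1): push. Stack: [s1^-1 s2 s1]
Gen 4 (s2^-1): push. Stack: [s1^-1 s2 s1 s2^-1]
Reduced word: s1^-1 s2 s1 s2^-1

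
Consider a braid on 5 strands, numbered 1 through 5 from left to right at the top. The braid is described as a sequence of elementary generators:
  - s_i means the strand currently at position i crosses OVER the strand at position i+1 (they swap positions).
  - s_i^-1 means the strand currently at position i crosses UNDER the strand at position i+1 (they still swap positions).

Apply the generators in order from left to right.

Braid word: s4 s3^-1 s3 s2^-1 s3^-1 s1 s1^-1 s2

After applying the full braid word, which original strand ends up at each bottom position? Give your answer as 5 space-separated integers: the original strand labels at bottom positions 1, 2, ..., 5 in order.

Gen 1 (s4): strand 4 crosses over strand 5. Perm now: [1 2 3 5 4]
Gen 2 (s3^-1): strand 3 crosses under strand 5. Perm now: [1 2 5 3 4]
Gen 3 (s3): strand 5 crosses over strand 3. Perm now: [1 2 3 5 4]
Gen 4 (s2^-1): strand 2 crosses under strand 3. Perm now: [1 3 2 5 4]
Gen 5 (s3^-1): strand 2 crosses under strand 5. Perm now: [1 3 5 2 4]
Gen 6 (s1): strand 1 crosses over strand 3. Perm now: [3 1 5 2 4]
Gen 7 (s1^-1): strand 3 crosses under strand 1. Perm now: [1 3 5 2 4]
Gen 8 (s2): strand 3 crosses over strand 5. Perm now: [1 5 3 2 4]

Answer: 1 5 3 2 4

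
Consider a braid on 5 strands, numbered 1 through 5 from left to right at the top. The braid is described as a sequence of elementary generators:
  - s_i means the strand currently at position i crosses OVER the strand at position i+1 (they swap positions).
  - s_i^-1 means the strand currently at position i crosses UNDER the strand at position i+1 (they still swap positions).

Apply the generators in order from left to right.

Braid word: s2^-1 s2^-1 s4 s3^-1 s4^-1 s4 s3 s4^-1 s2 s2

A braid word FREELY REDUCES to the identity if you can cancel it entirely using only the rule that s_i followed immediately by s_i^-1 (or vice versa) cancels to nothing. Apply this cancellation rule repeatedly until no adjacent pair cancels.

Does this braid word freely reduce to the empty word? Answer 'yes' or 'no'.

Answer: yes

Derivation:
Gen 1 (s2^-1): push. Stack: [s2^-1]
Gen 2 (s2^-1): push. Stack: [s2^-1 s2^-1]
Gen 3 (s4): push. Stack: [s2^-1 s2^-1 s4]
Gen 4 (s3^-1): push. Stack: [s2^-1 s2^-1 s4 s3^-1]
Gen 5 (s4^-1): push. Stack: [s2^-1 s2^-1 s4 s3^-1 s4^-1]
Gen 6 (s4): cancels prior s4^-1. Stack: [s2^-1 s2^-1 s4 s3^-1]
Gen 7 (s3): cancels prior s3^-1. Stack: [s2^-1 s2^-1 s4]
Gen 8 (s4^-1): cancels prior s4. Stack: [s2^-1 s2^-1]
Gen 9 (s2): cancels prior s2^-1. Stack: [s2^-1]
Gen 10 (s2): cancels prior s2^-1. Stack: []
Reduced word: (empty)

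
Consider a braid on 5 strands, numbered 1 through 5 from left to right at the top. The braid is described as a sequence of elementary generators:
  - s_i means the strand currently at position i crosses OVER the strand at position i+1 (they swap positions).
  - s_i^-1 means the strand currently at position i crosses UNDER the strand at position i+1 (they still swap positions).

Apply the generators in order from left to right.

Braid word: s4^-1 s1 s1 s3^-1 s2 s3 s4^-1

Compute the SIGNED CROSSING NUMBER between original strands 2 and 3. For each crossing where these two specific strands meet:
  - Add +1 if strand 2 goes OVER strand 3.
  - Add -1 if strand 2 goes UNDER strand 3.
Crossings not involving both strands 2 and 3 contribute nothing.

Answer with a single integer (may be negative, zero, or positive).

Gen 1: crossing 4x5. Both 2&3? no. Sum: 0
Gen 2: crossing 1x2. Both 2&3? no. Sum: 0
Gen 3: crossing 2x1. Both 2&3? no. Sum: 0
Gen 4: crossing 3x5. Both 2&3? no. Sum: 0
Gen 5: crossing 2x5. Both 2&3? no. Sum: 0
Gen 6: 2 over 3. Both 2&3? yes. Contrib: +1. Sum: 1
Gen 7: crossing 2x4. Both 2&3? no. Sum: 1

Answer: 1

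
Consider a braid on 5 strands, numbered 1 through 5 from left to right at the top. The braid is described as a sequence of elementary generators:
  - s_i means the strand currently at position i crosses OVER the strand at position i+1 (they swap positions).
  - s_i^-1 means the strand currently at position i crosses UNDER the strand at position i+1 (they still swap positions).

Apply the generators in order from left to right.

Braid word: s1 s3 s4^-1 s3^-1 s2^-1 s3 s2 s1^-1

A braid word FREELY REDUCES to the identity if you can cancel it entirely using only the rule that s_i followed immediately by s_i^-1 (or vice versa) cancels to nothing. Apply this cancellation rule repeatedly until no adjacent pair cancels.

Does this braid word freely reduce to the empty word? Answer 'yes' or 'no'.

Answer: no

Derivation:
Gen 1 (s1): push. Stack: [s1]
Gen 2 (s3): push. Stack: [s1 s3]
Gen 3 (s4^-1): push. Stack: [s1 s3 s4^-1]
Gen 4 (s3^-1): push. Stack: [s1 s3 s4^-1 s3^-1]
Gen 5 (s2^-1): push. Stack: [s1 s3 s4^-1 s3^-1 s2^-1]
Gen 6 (s3): push. Stack: [s1 s3 s4^-1 s3^-1 s2^-1 s3]
Gen 7 (s2): push. Stack: [s1 s3 s4^-1 s3^-1 s2^-1 s3 s2]
Gen 8 (s1^-1): push. Stack: [s1 s3 s4^-1 s3^-1 s2^-1 s3 s2 s1^-1]
Reduced word: s1 s3 s4^-1 s3^-1 s2^-1 s3 s2 s1^-1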